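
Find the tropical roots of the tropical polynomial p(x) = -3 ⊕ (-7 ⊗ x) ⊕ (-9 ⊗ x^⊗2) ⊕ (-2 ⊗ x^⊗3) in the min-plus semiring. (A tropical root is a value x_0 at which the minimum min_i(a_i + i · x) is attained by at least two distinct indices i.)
Roots: {-7, 2, 4}

Each tropical root is a break point of the lower envelope of the lines y = a_i + i · x (there are 4 lines, with slopes 0, 1, ..., 3). Only the lines that attain the minimum somewhere contribute to roots; other lines are dominated. Here the surviving (envelope) indices are i = 3, i = 2, i = 1, i = 0.
Intersections between consecutive envelope lines give the roots: for adjacent envelope indices i < j the intersection is x = (a_i − a_j) / (j − i). Reading off the sorted break points: {-7, 2, 4}.
Verification: at each break x_0, at least two indices attain the minimum of min_i(a_i + i · x_0).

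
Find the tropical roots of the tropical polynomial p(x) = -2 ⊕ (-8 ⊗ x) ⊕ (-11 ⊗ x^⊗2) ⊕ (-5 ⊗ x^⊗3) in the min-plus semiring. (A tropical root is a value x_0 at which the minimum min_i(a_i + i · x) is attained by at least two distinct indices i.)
Roots: {-6, 3, 6}

Each tropical root is a break point of the lower envelope of the lines y = a_i + i · x (there are 4 lines, with slopes 0, 1, ..., 3). Only the lines that attain the minimum somewhere contribute to roots; other lines are dominated. Here the surviving (envelope) indices are i = 3, i = 2, i = 1, i = 0.
Intersections between consecutive envelope lines give the roots: for adjacent envelope indices i < j the intersection is x = (a_i − a_j) / (j − i). Reading off the sorted break points: {-6, 3, 6}.
Verification: at each break x_0, at least two indices attain the minimum of min_i(a_i + i · x_0).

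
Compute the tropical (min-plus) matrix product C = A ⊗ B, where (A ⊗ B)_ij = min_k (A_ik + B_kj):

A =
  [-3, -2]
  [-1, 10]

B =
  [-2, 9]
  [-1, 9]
A ⊗ B =
  [-5, 6]
  [-3, 8]

Apply the min-plus product entry-by-entry:
  C[0][0] = min over k of (A[0][0] + B[0][0] = -3 + -2 = -5, A[0][1] + B[1][0] = -2 + -1 = -3) = -5 (attained at k = 0)
  C[0][1] = min over k of (A[0][0] + B[0][1] = -3 + 9 = 6, A[0][1] + B[1][1] = -2 + 9 = 7) = 6 (attained at k = 0)
  C[1][0] = min over k of (A[1][0] + B[0][0] = -1 + -2 = -3, A[1][1] + B[1][0] = 10 + -1 = 9) = -3 (attained at k = 0)
  C[1][1] = min over k of (A[1][0] + B[0][1] = -1 + 9 = 8, A[1][1] + B[1][1] = 10 + 9 = 19) = 8 (attained at k = 0)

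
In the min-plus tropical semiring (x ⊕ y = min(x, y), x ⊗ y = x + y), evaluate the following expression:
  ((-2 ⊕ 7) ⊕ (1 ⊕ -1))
((-2 ⊕ 7) ⊕ (1 ⊕ -1)) = -2

Expand innermost to outermost. Recall ⊕ takes the minimum of its arguments and ⊗ takes their sum. Working out the expression ((-2 ⊕ 7) ⊕ (1 ⊕ -1)) gives -2.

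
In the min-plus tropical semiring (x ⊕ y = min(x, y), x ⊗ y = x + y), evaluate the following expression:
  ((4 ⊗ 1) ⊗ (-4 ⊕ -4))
((4 ⊗ 1) ⊗ (-4 ⊕ -4)) = 1

Expand innermost to outermost. Recall ⊕ takes the minimum of its arguments and ⊗ takes their sum. Working out the expression ((4 ⊗ 1) ⊗ (-4 ⊕ -4)) gives 1.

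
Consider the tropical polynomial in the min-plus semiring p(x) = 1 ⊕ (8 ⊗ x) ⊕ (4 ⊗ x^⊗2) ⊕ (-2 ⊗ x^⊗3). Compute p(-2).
p(-2) = -8

A tropical monomial a ⊗ x^⊗i evaluates to a + i · x. Evaluating each term at x = -2:
  Term 0 contributes 1 + 0 · -2 = 1
  Term 1 contributes 8 + 1 · -2 = 6
  Term 2 contributes 4 + 2 · -2 = 0
  Term 3 contributes -2 + 3 · -2 = -8
p(-2) = ⊕ of these = min[1, 6, 0, -8] = -8.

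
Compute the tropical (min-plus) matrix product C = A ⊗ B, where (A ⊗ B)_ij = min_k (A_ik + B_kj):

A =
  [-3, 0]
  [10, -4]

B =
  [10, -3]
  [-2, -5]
A ⊗ B =
  [-2, -6]
  [-6, -9]

Apply the min-plus product entry-by-entry:
  C[0][0] = min over k of (A[0][0] + B[0][0] = -3 + 10 = 7, A[0][1] + B[1][0] = 0 + -2 = -2) = -2 (attained at k = 1)
  C[0][1] = min over k of (A[0][0] + B[0][1] = -3 + -3 = -6, A[0][1] + B[1][1] = 0 + -5 = -5) = -6 (attained at k = 0)
  C[1][0] = min over k of (A[1][0] + B[0][0] = 10 + 10 = 20, A[1][1] + B[1][0] = -4 + -2 = -6) = -6 (attained at k = 1)
  C[1][1] = min over k of (A[1][0] + B[0][1] = 10 + -3 = 7, A[1][1] + B[1][1] = -4 + -5 = -9) = -9 (attained at k = 1)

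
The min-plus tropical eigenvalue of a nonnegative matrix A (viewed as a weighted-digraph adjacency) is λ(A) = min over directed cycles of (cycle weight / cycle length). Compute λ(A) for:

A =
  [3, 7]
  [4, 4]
λ(A) = 3

Enumerate directed cycles and compute their means (weight / length). Sample:
  cycle 0 → 0: weight = 3, length = 1, mean = 3/1 ≈ 3.000
  cycle 1 → 1: weight = 4, length = 1, mean = 4/1 ≈ 4.000
  cycle 0 → 1 → 0: weight = 11, length = 2, mean = 11/2 ≈ 5.500
  cycle 1 → 0 → 1: weight = 11, length = 2, mean = 11/2 ≈ 5.500
Minimum mean = 3.000, attained e.g. along the cycle 0 → 0 with weight 3 and length 1. So λ(A) = 3/1 = 3.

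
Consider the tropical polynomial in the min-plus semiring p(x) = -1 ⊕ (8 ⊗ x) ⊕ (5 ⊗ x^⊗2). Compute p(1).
p(1) = -1

A tropical monomial a ⊗ x^⊗i evaluates to a + i · x. Evaluating each term at x = 1:
  Term 0 contributes -1 + 0 · 1 = -1
  Term 1 contributes 8 + 1 · 1 = 9
  Term 2 contributes 5 + 2 · 1 = 7
p(1) = ⊕ of these = min[-1, 9, 7] = -1.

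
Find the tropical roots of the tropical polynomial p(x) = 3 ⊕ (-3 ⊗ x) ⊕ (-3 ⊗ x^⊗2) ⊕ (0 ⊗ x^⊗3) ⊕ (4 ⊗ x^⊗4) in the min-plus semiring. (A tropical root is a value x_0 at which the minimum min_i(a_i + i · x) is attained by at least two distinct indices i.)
Roots: {-4, -3, 0, 6}

Each tropical root is a break point of the lower envelope of the lines y = a_i + i · x (there are 5 lines, with slopes 0, 1, ..., 4). Only the lines that attain the minimum somewhere contribute to roots; other lines are dominated. Here the surviving (envelope) indices are i = 4, i = 3, i = 2, i = 1, i = 0.
Intersections between consecutive envelope lines give the roots: for adjacent envelope indices i < j the intersection is x = (a_i − a_j) / (j − i). Reading off the sorted break points: {-4, -3, 0, 6}.
Verification: at each break x_0, at least two indices attain the minimum of min_i(a_i + i · x_0).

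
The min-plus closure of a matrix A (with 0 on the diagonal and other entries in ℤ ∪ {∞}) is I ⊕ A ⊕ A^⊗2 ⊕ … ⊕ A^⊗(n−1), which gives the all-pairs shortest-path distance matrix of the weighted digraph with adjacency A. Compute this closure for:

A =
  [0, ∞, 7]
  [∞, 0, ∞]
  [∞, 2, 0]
Closure =
  [0, 9, 7]
  [∞, 0, ∞]
  [∞, 2, 0]

This is the Floyd-Warshall all-pairs shortest-path computation. For each intermediate vertex k = 0, 1, …, 2, update dist[i][j] ← min(dist[i][j], dist[i][k] + dist[k][j]). The final matrix gives, for each (i, j), the minimum total weight of any directed path from i to j (possibly empty when i = j).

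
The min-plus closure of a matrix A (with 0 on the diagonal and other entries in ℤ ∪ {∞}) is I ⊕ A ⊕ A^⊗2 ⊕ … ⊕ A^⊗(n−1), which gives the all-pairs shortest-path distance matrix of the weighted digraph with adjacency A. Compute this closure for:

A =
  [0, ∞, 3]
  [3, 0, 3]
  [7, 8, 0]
Closure =
  [0, 11, 3]
  [3, 0, 3]
  [7, 8, 0]

This is the Floyd-Warshall all-pairs shortest-path computation. For each intermediate vertex k = 0, 1, …, 2, update dist[i][j] ← min(dist[i][j], dist[i][k] + dist[k][j]). The final matrix gives, for each (i, j), the minimum total weight of any directed path from i to j (possibly empty when i = j).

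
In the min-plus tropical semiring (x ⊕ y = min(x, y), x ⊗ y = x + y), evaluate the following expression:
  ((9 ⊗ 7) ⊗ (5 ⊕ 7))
((9 ⊗ 7) ⊗ (5 ⊕ 7)) = 21

Expand innermost to outermost. Recall ⊕ takes the minimum of its arguments and ⊗ takes their sum. Working out the expression ((9 ⊗ 7) ⊗ (5 ⊕ 7)) gives 21.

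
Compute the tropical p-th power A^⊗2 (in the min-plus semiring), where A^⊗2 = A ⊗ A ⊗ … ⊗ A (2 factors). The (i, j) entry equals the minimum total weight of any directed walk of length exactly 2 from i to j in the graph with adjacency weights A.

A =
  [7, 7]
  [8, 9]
A^⊗2 =
  [14, 14]
  [15, 15]

Each entry (A^⊗2)_ij equals the minimum over all length-2 walks i = v_0 → v_1 → … → v_2 = j of Σ_t A[v_t][v_{t+1}]. For example, for (i, j) = (0, 1) we minimise over 2 possible intermediate vertex sequences; the minimum is 14, attained along the walk 0 → 0 → 1.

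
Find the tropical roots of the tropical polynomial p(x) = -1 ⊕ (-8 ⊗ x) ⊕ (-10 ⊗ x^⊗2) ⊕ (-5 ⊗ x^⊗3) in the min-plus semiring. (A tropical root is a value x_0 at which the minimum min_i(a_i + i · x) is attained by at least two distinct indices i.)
Roots: {-5, 2, 7}

Each tropical root is a break point of the lower envelope of the lines y = a_i + i · x (there are 4 lines, with slopes 0, 1, ..., 3). Only the lines that attain the minimum somewhere contribute to roots; other lines are dominated. Here the surviving (envelope) indices are i = 3, i = 2, i = 1, i = 0.
Intersections between consecutive envelope lines give the roots: for adjacent envelope indices i < j the intersection is x = (a_i − a_j) / (j − i). Reading off the sorted break points: {-5, 2, 7}.
Verification: at each break x_0, at least two indices attain the minimum of min_i(a_i + i · x_0).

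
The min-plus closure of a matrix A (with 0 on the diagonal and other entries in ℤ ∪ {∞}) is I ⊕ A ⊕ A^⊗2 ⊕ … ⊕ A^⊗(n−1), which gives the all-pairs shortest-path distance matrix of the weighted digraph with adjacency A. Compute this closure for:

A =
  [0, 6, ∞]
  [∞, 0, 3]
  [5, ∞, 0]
Closure =
  [0, 6, 9]
  [8, 0, 3]
  [5, 11, 0]

This is the Floyd-Warshall all-pairs shortest-path computation. For each intermediate vertex k = 0, 1, …, 2, update dist[i][j] ← min(dist[i][j], dist[i][k] + dist[k][j]). The final matrix gives, for each (i, j), the minimum total weight of any directed path from i to j (possibly empty when i = j).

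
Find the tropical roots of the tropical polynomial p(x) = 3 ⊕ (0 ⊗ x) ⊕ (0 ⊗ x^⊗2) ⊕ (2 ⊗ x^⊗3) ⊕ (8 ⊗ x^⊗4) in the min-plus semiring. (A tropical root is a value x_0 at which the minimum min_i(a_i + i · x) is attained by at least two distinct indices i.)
Roots: {-6, -2, 0, 3}

Each tropical root is a break point of the lower envelope of the lines y = a_i + i · x (there are 5 lines, with slopes 0, 1, ..., 4). Only the lines that attain the minimum somewhere contribute to roots; other lines are dominated. Here the surviving (envelope) indices are i = 4, i = 3, i = 2, i = 1, i = 0.
Intersections between consecutive envelope lines give the roots: for adjacent envelope indices i < j the intersection is x = (a_i − a_j) / (j − i). Reading off the sorted break points: {-6, -2, 0, 3}.
Verification: at each break x_0, at least two indices attain the minimum of min_i(a_i + i · x_0).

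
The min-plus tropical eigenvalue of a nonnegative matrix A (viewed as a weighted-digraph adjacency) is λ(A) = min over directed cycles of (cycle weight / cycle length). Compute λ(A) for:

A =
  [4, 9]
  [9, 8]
λ(A) = 4

Enumerate directed cycles and compute their means (weight / length). Sample:
  cycle 0 → 0: weight = 4, length = 1, mean = 4/1 ≈ 4.000
  cycle 1 → 1: weight = 8, length = 1, mean = 8/1 ≈ 8.000
  cycle 0 → 1 → 0: weight = 18, length = 2, mean = 18/2 ≈ 9.000
  cycle 1 → 0 → 1: weight = 18, length = 2, mean = 18/2 ≈ 9.000
Minimum mean = 4.000, attained e.g. along the cycle 0 → 0 with weight 4 and length 1. So λ(A) = 4/1 = 4.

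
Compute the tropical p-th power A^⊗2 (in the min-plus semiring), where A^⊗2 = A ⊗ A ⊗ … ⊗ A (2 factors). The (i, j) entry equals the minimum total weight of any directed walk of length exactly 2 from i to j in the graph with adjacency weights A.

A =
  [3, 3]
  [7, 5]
A^⊗2 =
  [6, 6]
  [10, 10]

Each entry (A^⊗2)_ij equals the minimum over all length-2 walks i = v_0 → v_1 → … → v_2 = j of Σ_t A[v_t][v_{t+1}]. For example, for (i, j) = (0, 1) we minimise over 2 possible intermediate vertex sequences; the minimum is 6, attained along the walk 0 → 0 → 1.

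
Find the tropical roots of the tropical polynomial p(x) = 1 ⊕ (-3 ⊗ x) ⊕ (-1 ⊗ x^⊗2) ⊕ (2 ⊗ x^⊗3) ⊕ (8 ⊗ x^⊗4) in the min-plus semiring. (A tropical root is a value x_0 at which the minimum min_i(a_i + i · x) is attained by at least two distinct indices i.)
Roots: {-6, -3, -2, 4}

Each tropical root is a break point of the lower envelope of the lines y = a_i + i · x (there are 5 lines, with slopes 0, 1, ..., 4). Only the lines that attain the minimum somewhere contribute to roots; other lines are dominated. Here the surviving (envelope) indices are i = 4, i = 3, i = 2, i = 1, i = 0.
Intersections between consecutive envelope lines give the roots: for adjacent envelope indices i < j the intersection is x = (a_i − a_j) / (j − i). Reading off the sorted break points: {-6, -3, -2, 4}.
Verification: at each break x_0, at least two indices attain the minimum of min_i(a_i + i · x_0).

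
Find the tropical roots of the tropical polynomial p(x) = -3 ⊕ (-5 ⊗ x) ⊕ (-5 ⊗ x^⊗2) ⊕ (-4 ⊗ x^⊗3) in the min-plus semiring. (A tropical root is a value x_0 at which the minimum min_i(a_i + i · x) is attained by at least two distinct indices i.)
Roots: {-1, 0, 2}

Each tropical root is a break point of the lower envelope of the lines y = a_i + i · x (there are 4 lines, with slopes 0, 1, ..., 3). Only the lines that attain the minimum somewhere contribute to roots; other lines are dominated. Here the surviving (envelope) indices are i = 3, i = 2, i = 1, i = 0.
Intersections between consecutive envelope lines give the roots: for adjacent envelope indices i < j the intersection is x = (a_i − a_j) / (j − i). Reading off the sorted break points: {-1, 0, 2}.
Verification: at each break x_0, at least two indices attain the minimum of min_i(a_i + i · x_0).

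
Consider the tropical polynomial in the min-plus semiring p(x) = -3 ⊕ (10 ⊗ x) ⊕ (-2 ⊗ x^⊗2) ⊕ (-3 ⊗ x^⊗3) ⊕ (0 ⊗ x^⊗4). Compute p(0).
p(0) = -3

A tropical monomial a ⊗ x^⊗i evaluates to a + i · x. Evaluating each term at x = 0:
  Term 0 contributes -3 + 0 · 0 = -3
  Term 1 contributes 10 + 1 · 0 = 10
  Term 2 contributes -2 + 2 · 0 = -2
  Term 3 contributes -3 + 3 · 0 = -3
  Term 4 contributes 0 + 4 · 0 = 0
p(0) = ⊕ of these = min[-3, 10, -2, -3, 0] = -3.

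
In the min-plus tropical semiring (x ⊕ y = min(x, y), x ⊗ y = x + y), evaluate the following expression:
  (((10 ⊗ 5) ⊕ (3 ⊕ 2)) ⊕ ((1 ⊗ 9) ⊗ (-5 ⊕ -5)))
(((10 ⊗ 5) ⊕ (3 ⊕ 2)) ⊕ ((1 ⊗ 9) ⊗ (-5 ⊕ -5))) = 2

Expand innermost to outermost. Recall ⊕ takes the minimum of its arguments and ⊗ takes their sum. Working out the expression (((10 ⊗ 5) ⊕ (3 ⊕ 2)) ⊕ ((1 ⊗ 9) ⊗ (-5 ⊕ -5))) gives 2.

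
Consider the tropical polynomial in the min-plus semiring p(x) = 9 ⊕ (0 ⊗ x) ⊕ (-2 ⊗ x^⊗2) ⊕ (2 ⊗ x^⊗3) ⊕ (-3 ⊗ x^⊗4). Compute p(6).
p(6) = 6

A tropical monomial a ⊗ x^⊗i evaluates to a + i · x. Evaluating each term at x = 6:
  Term 0 contributes 9 + 0 · 6 = 9
  Term 1 contributes 0 + 1 · 6 = 6
  Term 2 contributes -2 + 2 · 6 = 10
  Term 3 contributes 2 + 3 · 6 = 20
  Term 4 contributes -3 + 4 · 6 = 21
p(6) = ⊕ of these = min[9, 6, 10, 20, 21] = 6.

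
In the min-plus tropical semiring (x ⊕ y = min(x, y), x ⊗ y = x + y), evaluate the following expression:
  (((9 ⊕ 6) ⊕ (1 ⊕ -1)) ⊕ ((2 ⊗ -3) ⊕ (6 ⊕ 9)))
(((9 ⊕ 6) ⊕ (1 ⊕ -1)) ⊕ ((2 ⊗ -3) ⊕ (6 ⊕ 9))) = -1

Expand innermost to outermost. Recall ⊕ takes the minimum of its arguments and ⊗ takes their sum. Working out the expression (((9 ⊕ 6) ⊕ (1 ⊕ -1)) ⊕ ((2 ⊗ -3) ⊕ (6 ⊕ 9))) gives -1.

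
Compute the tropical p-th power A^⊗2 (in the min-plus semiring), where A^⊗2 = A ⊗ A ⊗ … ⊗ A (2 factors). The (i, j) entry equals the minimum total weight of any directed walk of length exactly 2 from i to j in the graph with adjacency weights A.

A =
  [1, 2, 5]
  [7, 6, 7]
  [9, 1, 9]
A^⊗2 =
  [2, 3, 6]
  [8, 8, 12]
  [8, 7, 8]

Each entry (A^⊗2)_ij equals the minimum over all length-2 walks i = v_0 → v_1 → … → v_2 = j of Σ_t A[v_t][v_{t+1}]. For example, for (i, j) = (0, 2) we minimise over 3 possible intermediate vertex sequences; the minimum is 6, attained along the walk 0 → 0 → 2.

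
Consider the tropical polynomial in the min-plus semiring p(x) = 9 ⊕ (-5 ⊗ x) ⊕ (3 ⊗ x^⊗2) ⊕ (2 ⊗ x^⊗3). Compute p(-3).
p(-3) = -8

A tropical monomial a ⊗ x^⊗i evaluates to a + i · x. Evaluating each term at x = -3:
  Term 0 contributes 9 + 0 · -3 = 9
  Term 1 contributes -5 + 1 · -3 = -8
  Term 2 contributes 3 + 2 · -3 = -3
  Term 3 contributes 2 + 3 · -3 = -7
p(-3) = ⊕ of these = min[9, -8, -3, -7] = -8.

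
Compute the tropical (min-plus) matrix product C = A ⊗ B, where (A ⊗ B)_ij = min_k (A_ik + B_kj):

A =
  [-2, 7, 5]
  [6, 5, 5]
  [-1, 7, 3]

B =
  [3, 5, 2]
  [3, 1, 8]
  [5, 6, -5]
A ⊗ B =
  [1, 3, 0]
  [8, 6, 0]
  [2, 4, -2]

Apply the min-plus product entry-by-entry:
  C[0][0] = min over k of (A[0][0] + B[0][0] = -2 + 3 = 1, A[0][1] + B[1][0] = 7 + 3 = 10, A[0][2] + B[2][0] = 5 + 5 = 10) = 1 (attained at k = 0)
  C[0][1] = min over k of (A[0][0] + B[0][1] = -2 + 5 = 3, A[0][1] + B[1][1] = 7 + 1 = 8, A[0][2] + B[2][1] = 5 + 6 = 11) = 3 (attained at k = 0)
  C[0][2] = min over k of (A[0][0] + B[0][2] = -2 + 2 = 0, A[0][1] + B[1][2] = 7 + 8 = 15, A[0][2] + B[2][2] = 5 + -5 = 0) = 0 (attained at k = 0)
  C[1][0] = min over k of (A[1][0] + B[0][0] = 6 + 3 = 9, A[1][1] + B[1][0] = 5 + 3 = 8, A[1][2] + B[2][0] = 5 + 5 = 10) = 8 (attained at k = 1)
  C[1][1] = min over k of (A[1][0] + B[0][1] = 6 + 5 = 11, A[1][1] + B[1][1] = 5 + 1 = 6, A[1][2] + B[2][1] = 5 + 6 = 11) = 6 (attained at k = 1)
  C[1][2] = min over k of (A[1][0] + B[0][2] = 6 + 2 = 8, A[1][1] + B[1][2] = 5 + 8 = 13, A[1][2] + B[2][2] = 5 + -5 = 0) = 0 (attained at k = 2)
  C[2][0] = min over k of (A[2][0] + B[0][0] = -1 + 3 = 2, A[2][1] + B[1][0] = 7 + 3 = 10, A[2][2] + B[2][0] = 3 + 5 = 8) = 2 (attained at k = 0)
  C[2][1] = min over k of (A[2][0] + B[0][1] = -1 + 5 = 4, A[2][1] + B[1][1] = 7 + 1 = 8, A[2][2] + B[2][1] = 3 + 6 = 9) = 4 (attained at k = 0)
  C[2][2] = min over k of (A[2][0] + B[0][2] = -1 + 2 = 1, A[2][1] + B[1][2] = 7 + 8 = 15, A[2][2] + B[2][2] = 3 + -5 = -2) = -2 (attained at k = 2)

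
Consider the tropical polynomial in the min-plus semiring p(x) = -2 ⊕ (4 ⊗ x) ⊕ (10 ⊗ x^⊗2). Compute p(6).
p(6) = -2

A tropical monomial a ⊗ x^⊗i evaluates to a + i · x. Evaluating each term at x = 6:
  Term 0 contributes -2 + 0 · 6 = -2
  Term 1 contributes 4 + 1 · 6 = 10
  Term 2 contributes 10 + 2 · 6 = 22
p(6) = ⊕ of these = min[-2, 10, 22] = -2.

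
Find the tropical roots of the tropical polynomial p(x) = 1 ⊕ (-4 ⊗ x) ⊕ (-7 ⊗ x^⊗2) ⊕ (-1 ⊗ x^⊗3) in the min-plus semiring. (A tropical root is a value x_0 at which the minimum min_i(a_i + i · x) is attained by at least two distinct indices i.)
Roots: {-6, 3, 5}

Each tropical root is a break point of the lower envelope of the lines y = a_i + i · x (there are 4 lines, with slopes 0, 1, ..., 3). Only the lines that attain the minimum somewhere contribute to roots; other lines are dominated. Here the surviving (envelope) indices are i = 3, i = 2, i = 1, i = 0.
Intersections between consecutive envelope lines give the roots: for adjacent envelope indices i < j the intersection is x = (a_i − a_j) / (j − i). Reading off the sorted break points: {-6, 3, 5}.
Verification: at each break x_0, at least two indices attain the minimum of min_i(a_i + i · x_0).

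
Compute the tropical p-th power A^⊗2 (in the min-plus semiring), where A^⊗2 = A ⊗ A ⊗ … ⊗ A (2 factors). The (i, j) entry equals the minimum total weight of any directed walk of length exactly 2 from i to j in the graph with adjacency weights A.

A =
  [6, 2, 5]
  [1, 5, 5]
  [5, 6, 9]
A^⊗2 =
  [3, 7, 7]
  [6, 3, 6]
  [7, 7, 10]

Each entry (A^⊗2)_ij equals the minimum over all length-2 walks i = v_0 → v_1 → … → v_2 = j of Σ_t A[v_t][v_{t+1}]. For example, for (i, j) = (0, 2) we minimise over 3 possible intermediate vertex sequences; the minimum is 7, attained along the walk 0 → 1 → 2.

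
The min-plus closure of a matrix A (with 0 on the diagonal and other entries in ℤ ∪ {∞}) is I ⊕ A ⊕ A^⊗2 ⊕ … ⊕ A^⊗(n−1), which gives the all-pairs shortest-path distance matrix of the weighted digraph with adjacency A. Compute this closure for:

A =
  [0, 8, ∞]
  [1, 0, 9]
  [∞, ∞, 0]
Closure =
  [0, 8, 17]
  [1, 0, 9]
  [∞, ∞, 0]

This is the Floyd-Warshall all-pairs shortest-path computation. For each intermediate vertex k = 0, 1, …, 2, update dist[i][j] ← min(dist[i][j], dist[i][k] + dist[k][j]). The final matrix gives, for each (i, j), the minimum total weight of any directed path from i to j (possibly empty when i = j).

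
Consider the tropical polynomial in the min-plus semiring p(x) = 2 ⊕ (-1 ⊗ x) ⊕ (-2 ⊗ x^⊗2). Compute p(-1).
p(-1) = -4

A tropical monomial a ⊗ x^⊗i evaluates to a + i · x. Evaluating each term at x = -1:
  Term 0 contributes 2 + 0 · -1 = 2
  Term 1 contributes -1 + 1 · -1 = -2
  Term 2 contributes -2 + 2 · -1 = -4
p(-1) = ⊕ of these = min[2, -2, -4] = -4.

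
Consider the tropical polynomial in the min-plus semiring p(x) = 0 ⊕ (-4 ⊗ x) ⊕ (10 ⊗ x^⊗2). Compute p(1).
p(1) = -3

A tropical monomial a ⊗ x^⊗i evaluates to a + i · x. Evaluating each term at x = 1:
  Term 0 contributes 0 + 0 · 1 = 0
  Term 1 contributes -4 + 1 · 1 = -3
  Term 2 contributes 10 + 2 · 1 = 12
p(1) = ⊕ of these = min[0, -3, 12] = -3.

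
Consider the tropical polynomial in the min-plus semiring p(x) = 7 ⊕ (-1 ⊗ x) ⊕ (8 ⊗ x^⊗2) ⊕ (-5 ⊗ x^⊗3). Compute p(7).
p(7) = 6

A tropical monomial a ⊗ x^⊗i evaluates to a + i · x. Evaluating each term at x = 7:
  Term 0 contributes 7 + 0 · 7 = 7
  Term 1 contributes -1 + 1 · 7 = 6
  Term 2 contributes 8 + 2 · 7 = 22
  Term 3 contributes -5 + 3 · 7 = 16
p(7) = ⊕ of these = min[7, 6, 22, 16] = 6.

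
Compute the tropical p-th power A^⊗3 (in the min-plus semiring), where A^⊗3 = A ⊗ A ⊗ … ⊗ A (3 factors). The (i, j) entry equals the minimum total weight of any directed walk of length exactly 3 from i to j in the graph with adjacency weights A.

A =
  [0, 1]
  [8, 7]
A^⊗3 =
  [0, 1]
  [8, 9]

Each entry (A^⊗3)_ij equals the minimum over all length-3 walks i = v_0 → v_1 → … → v_3 = j of Σ_t A[v_t][v_{t+1}]. For example, for (i, j) = (0, 1) we minimise over 4 possible intermediate vertex sequences; the minimum is 1, attained along the walk 0 → 0 → 0 → 1.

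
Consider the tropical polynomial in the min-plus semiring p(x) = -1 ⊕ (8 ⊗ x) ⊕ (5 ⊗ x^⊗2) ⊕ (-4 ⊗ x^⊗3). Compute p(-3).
p(-3) = -13

A tropical monomial a ⊗ x^⊗i evaluates to a + i · x. Evaluating each term at x = -3:
  Term 0 contributes -1 + 0 · -3 = -1
  Term 1 contributes 8 + 1 · -3 = 5
  Term 2 contributes 5 + 2 · -3 = -1
  Term 3 contributes -4 + 3 · -3 = -13
p(-3) = ⊕ of these = min[-1, 5, -1, -13] = -13.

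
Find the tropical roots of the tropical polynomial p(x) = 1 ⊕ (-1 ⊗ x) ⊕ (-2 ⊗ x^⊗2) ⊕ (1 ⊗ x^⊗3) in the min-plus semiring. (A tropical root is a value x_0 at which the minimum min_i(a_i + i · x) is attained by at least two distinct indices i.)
Roots: {-3, 1, 2}

Each tropical root is a break point of the lower envelope of the lines y = a_i + i · x (there are 4 lines, with slopes 0, 1, ..., 3). Only the lines that attain the minimum somewhere contribute to roots; other lines are dominated. Here the surviving (envelope) indices are i = 3, i = 2, i = 1, i = 0.
Intersections between consecutive envelope lines give the roots: for adjacent envelope indices i < j the intersection is x = (a_i − a_j) / (j − i). Reading off the sorted break points: {-3, 1, 2}.
Verification: at each break x_0, at least two indices attain the minimum of min_i(a_i + i · x_0).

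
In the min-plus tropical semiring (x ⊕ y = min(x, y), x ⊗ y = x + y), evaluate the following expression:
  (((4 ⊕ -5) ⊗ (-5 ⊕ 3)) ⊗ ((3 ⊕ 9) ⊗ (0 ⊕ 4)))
(((4 ⊕ -5) ⊗ (-5 ⊕ 3)) ⊗ ((3 ⊕ 9) ⊗ (0 ⊕ 4))) = -7

Expand innermost to outermost. Recall ⊕ takes the minimum of its arguments and ⊗ takes their sum. Working out the expression (((4 ⊕ -5) ⊗ (-5 ⊕ 3)) ⊗ ((3 ⊕ 9) ⊗ (0 ⊕ 4))) gives -7.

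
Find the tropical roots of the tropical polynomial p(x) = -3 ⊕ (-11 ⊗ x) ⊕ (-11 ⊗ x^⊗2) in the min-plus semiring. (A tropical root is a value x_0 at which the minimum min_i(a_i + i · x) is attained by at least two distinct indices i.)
Roots: {0, 8}

Each tropical root is a break point of the lower envelope of the lines y = a_i + i · x (there are 3 lines, with slopes 0, 1, ..., 2). Only the lines that attain the minimum somewhere contribute to roots; other lines are dominated. Here the surviving (envelope) indices are i = 2, i = 1, i = 0.
Intersections between consecutive envelope lines give the roots: for adjacent envelope indices i < j the intersection is x = (a_i − a_j) / (j − i). Reading off the sorted break points: {0, 8}.
Verification: at each break x_0, at least two indices attain the minimum of min_i(a_i + i · x_0).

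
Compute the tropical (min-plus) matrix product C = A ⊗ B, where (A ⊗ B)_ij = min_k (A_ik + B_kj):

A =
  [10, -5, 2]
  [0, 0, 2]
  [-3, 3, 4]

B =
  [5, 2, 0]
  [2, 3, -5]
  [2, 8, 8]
A ⊗ B =
  [-3, -2, -10]
  [2, 2, -5]
  [2, -1, -3]

Apply the min-plus product entry-by-entry:
  C[0][0] = min over k of (A[0][0] + B[0][0] = 10 + 5 = 15, A[0][1] + B[1][0] = -5 + 2 = -3, A[0][2] + B[2][0] = 2 + 2 = 4) = -3 (attained at k = 1)
  C[0][1] = min over k of (A[0][0] + B[0][1] = 10 + 2 = 12, A[0][1] + B[1][1] = -5 + 3 = -2, A[0][2] + B[2][1] = 2 + 8 = 10) = -2 (attained at k = 1)
  C[0][2] = min over k of (A[0][0] + B[0][2] = 10 + 0 = 10, A[0][1] + B[1][2] = -5 + -5 = -10, A[0][2] + B[2][2] = 2 + 8 = 10) = -10 (attained at k = 1)
  C[1][0] = min over k of (A[1][0] + B[0][0] = 0 + 5 = 5, A[1][1] + B[1][0] = 0 + 2 = 2, A[1][2] + B[2][0] = 2 + 2 = 4) = 2 (attained at k = 1)
  C[1][1] = min over k of (A[1][0] + B[0][1] = 0 + 2 = 2, A[1][1] + B[1][1] = 0 + 3 = 3, A[1][2] + B[2][1] = 2 + 8 = 10) = 2 (attained at k = 0)
  C[1][2] = min over k of (A[1][0] + B[0][2] = 0 + 0 = 0, A[1][1] + B[1][2] = 0 + -5 = -5, A[1][2] + B[2][2] = 2 + 8 = 10) = -5 (attained at k = 1)
  C[2][0] = min over k of (A[2][0] + B[0][0] = -3 + 5 = 2, A[2][1] + B[1][0] = 3 + 2 = 5, A[2][2] + B[2][0] = 4 + 2 = 6) = 2 (attained at k = 0)
  C[2][1] = min over k of (A[2][0] + B[0][1] = -3 + 2 = -1, A[2][1] + B[1][1] = 3 + 3 = 6, A[2][2] + B[2][1] = 4 + 8 = 12) = -1 (attained at k = 0)
  C[2][2] = min over k of (A[2][0] + B[0][2] = -3 + 0 = -3, A[2][1] + B[1][2] = 3 + -5 = -2, A[2][2] + B[2][2] = 4 + 8 = 12) = -3 (attained at k = 0)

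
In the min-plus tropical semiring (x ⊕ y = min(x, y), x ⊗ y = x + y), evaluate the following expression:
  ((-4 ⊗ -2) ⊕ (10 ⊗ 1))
((-4 ⊗ -2) ⊕ (10 ⊗ 1)) = -6

Expand innermost to outermost. Recall ⊕ takes the minimum of its arguments and ⊗ takes their sum. Working out the expression ((-4 ⊗ -2) ⊕ (10 ⊗ 1)) gives -6.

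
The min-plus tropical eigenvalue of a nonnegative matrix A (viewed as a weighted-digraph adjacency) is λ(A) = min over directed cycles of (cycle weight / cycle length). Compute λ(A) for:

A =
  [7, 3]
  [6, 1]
λ(A) = 1

Enumerate directed cycles and compute their means (weight / length). Sample:
  cycle 0 → 0: weight = 7, length = 1, mean = 7/1 ≈ 7.000
  cycle 1 → 1: weight = 1, length = 1, mean = 1/1 ≈ 1.000
  cycle 0 → 1 → 0: weight = 9, length = 2, mean = 9/2 ≈ 4.500
  cycle 1 → 0 → 1: weight = 9, length = 2, mean = 9/2 ≈ 4.500
Minimum mean = 1.000, attained e.g. along the cycle 1 → 1 with weight 1 and length 1. So λ(A) = 1/1 = 1.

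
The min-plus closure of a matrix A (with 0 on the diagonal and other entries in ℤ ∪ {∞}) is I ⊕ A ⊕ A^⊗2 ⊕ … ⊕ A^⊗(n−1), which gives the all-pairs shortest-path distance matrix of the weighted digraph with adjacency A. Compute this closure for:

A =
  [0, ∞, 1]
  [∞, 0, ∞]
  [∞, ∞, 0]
Closure =
  [0, ∞, 1]
  [∞, 0, ∞]
  [∞, ∞, 0]

This is the Floyd-Warshall all-pairs shortest-path computation. For each intermediate vertex k = 0, 1, …, 2, update dist[i][j] ← min(dist[i][j], dist[i][k] + dist[k][j]). The final matrix gives, for each (i, j), the minimum total weight of any directed path from i to j (possibly empty when i = j).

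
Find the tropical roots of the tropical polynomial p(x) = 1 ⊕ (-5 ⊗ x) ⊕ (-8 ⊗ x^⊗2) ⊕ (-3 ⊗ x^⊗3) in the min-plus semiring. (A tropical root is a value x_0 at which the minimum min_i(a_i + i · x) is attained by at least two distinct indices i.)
Roots: {-5, 3, 6}

Each tropical root is a break point of the lower envelope of the lines y = a_i + i · x (there are 4 lines, with slopes 0, 1, ..., 3). Only the lines that attain the minimum somewhere contribute to roots; other lines are dominated. Here the surviving (envelope) indices are i = 3, i = 2, i = 1, i = 0.
Intersections between consecutive envelope lines give the roots: for adjacent envelope indices i < j the intersection is x = (a_i − a_j) / (j − i). Reading off the sorted break points: {-5, 3, 6}.
Verification: at each break x_0, at least two indices attain the minimum of min_i(a_i + i · x_0).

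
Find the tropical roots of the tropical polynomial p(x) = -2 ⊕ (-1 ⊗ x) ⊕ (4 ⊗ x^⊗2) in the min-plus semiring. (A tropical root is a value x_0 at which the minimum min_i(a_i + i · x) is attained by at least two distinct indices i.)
Roots: {-5, -1}

Each tropical root is a break point of the lower envelope of the lines y = a_i + i · x (there are 3 lines, with slopes 0, 1, ..., 2). Only the lines that attain the minimum somewhere contribute to roots; other lines are dominated. Here the surviving (envelope) indices are i = 2, i = 1, i = 0.
Intersections between consecutive envelope lines give the roots: for adjacent envelope indices i < j the intersection is x = (a_i − a_j) / (j − i). Reading off the sorted break points: {-5, -1}.
Verification: at each break x_0, at least two indices attain the minimum of min_i(a_i + i · x_0).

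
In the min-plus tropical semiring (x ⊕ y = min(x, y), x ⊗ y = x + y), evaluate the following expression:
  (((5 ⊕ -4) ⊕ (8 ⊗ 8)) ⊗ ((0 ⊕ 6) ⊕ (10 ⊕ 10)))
(((5 ⊕ -4) ⊕ (8 ⊗ 8)) ⊗ ((0 ⊕ 6) ⊕ (10 ⊕ 10))) = -4

Expand innermost to outermost. Recall ⊕ takes the minimum of its arguments and ⊗ takes their sum. Working out the expression (((5 ⊕ -4) ⊕ (8 ⊗ 8)) ⊗ ((0 ⊕ 6) ⊕ (10 ⊕ 10))) gives -4.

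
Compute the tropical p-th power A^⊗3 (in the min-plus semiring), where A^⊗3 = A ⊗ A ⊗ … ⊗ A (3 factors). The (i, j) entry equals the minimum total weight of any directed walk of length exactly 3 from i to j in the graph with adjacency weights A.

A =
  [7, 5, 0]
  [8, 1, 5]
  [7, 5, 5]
A^⊗3 =
  [12, 6, 7]
  [10, 3, 7]
  [14, 7, 11]

Each entry (A^⊗3)_ij equals the minimum over all length-3 walks i = v_0 → v_1 → … → v_3 = j of Σ_t A[v_t][v_{t+1}]. For example, for (i, j) = (0, 2) we minimise over 9 possible intermediate vertex sequences; the minimum is 7, attained along the walk 0 → 2 → 0 → 2.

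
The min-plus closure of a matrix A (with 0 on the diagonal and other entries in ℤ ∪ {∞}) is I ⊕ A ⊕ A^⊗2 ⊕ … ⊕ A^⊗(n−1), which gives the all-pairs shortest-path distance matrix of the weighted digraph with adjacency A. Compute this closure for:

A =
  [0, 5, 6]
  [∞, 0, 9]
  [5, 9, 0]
Closure =
  [0, 5, 6]
  [14, 0, 9]
  [5, 9, 0]

This is the Floyd-Warshall all-pairs shortest-path computation. For each intermediate vertex k = 0, 1, …, 2, update dist[i][j] ← min(dist[i][j], dist[i][k] + dist[k][j]). The final matrix gives, for each (i, j), the minimum total weight of any directed path from i to j (possibly empty when i = j).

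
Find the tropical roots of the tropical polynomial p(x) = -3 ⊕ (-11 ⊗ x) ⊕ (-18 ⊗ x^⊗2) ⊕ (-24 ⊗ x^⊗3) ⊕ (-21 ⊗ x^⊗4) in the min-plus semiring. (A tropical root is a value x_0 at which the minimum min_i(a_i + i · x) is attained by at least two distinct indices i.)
Roots: {-3, 6, 7, 8}

Each tropical root is a break point of the lower envelope of the lines y = a_i + i · x (there are 5 lines, with slopes 0, 1, ..., 4). Only the lines that attain the minimum somewhere contribute to roots; other lines are dominated. Here the surviving (envelope) indices are i = 4, i = 3, i = 2, i = 1, i = 0.
Intersections between consecutive envelope lines give the roots: for adjacent envelope indices i < j the intersection is x = (a_i − a_j) / (j − i). Reading off the sorted break points: {-3, 6, 7, 8}.
Verification: at each break x_0, at least two indices attain the minimum of min_i(a_i + i · x_0).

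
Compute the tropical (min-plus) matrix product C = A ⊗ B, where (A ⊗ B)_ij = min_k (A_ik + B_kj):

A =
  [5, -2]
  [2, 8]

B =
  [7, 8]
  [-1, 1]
A ⊗ B =
  [-3, -1]
  [7, 9]

Apply the min-plus product entry-by-entry:
  C[0][0] = min over k of (A[0][0] + B[0][0] = 5 + 7 = 12, A[0][1] + B[1][0] = -2 + -1 = -3) = -3 (attained at k = 1)
  C[0][1] = min over k of (A[0][0] + B[0][1] = 5 + 8 = 13, A[0][1] + B[1][1] = -2 + 1 = -1) = -1 (attained at k = 1)
  C[1][0] = min over k of (A[1][0] + B[0][0] = 2 + 7 = 9, A[1][1] + B[1][0] = 8 + -1 = 7) = 7 (attained at k = 1)
  C[1][1] = min over k of (A[1][0] + B[0][1] = 2 + 8 = 10, A[1][1] + B[1][1] = 8 + 1 = 9) = 9 (attained at k = 1)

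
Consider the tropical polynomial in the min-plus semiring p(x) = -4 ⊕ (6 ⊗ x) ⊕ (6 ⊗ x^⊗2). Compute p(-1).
p(-1) = -4

A tropical monomial a ⊗ x^⊗i evaluates to a + i · x. Evaluating each term at x = -1:
  Term 0 contributes -4 + 0 · -1 = -4
  Term 1 contributes 6 + 1 · -1 = 5
  Term 2 contributes 6 + 2 · -1 = 4
p(-1) = ⊕ of these = min[-4, 5, 4] = -4.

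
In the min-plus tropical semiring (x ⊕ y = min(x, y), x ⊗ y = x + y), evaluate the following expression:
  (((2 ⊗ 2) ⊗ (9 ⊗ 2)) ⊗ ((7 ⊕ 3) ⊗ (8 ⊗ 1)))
(((2 ⊗ 2) ⊗ (9 ⊗ 2)) ⊗ ((7 ⊕ 3) ⊗ (8 ⊗ 1))) = 27

Expand innermost to outermost. Recall ⊕ takes the minimum of its arguments and ⊗ takes their sum. Working out the expression (((2 ⊗ 2) ⊗ (9 ⊗ 2)) ⊗ ((7 ⊕ 3) ⊗ (8 ⊗ 1))) gives 27.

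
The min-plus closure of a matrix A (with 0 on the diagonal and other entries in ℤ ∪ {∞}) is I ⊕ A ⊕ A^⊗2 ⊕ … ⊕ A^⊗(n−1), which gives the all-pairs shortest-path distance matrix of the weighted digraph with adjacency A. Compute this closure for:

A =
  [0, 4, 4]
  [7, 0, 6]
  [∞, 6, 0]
Closure =
  [0, 4, 4]
  [7, 0, 6]
  [13, 6, 0]

This is the Floyd-Warshall all-pairs shortest-path computation. For each intermediate vertex k = 0, 1, …, 2, update dist[i][j] ← min(dist[i][j], dist[i][k] + dist[k][j]). The final matrix gives, for each (i, j), the minimum total weight of any directed path from i to j (possibly empty when i = j).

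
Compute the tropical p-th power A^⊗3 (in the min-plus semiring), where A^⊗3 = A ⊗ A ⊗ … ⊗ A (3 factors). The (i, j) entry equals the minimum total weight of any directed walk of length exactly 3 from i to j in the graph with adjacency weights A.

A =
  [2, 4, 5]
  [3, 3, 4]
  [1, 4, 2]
A^⊗3 =
  [6, 8, 9]
  [7, 9, 8]
  [5, 7, 6]

Each entry (A^⊗3)_ij equals the minimum over all length-3 walks i = v_0 → v_1 → … → v_3 = j of Σ_t A[v_t][v_{t+1}]. For example, for (i, j) = (0, 2) we minimise over 9 possible intermediate vertex sequences; the minimum is 9, attained along the walk 0 → 0 → 0 → 2.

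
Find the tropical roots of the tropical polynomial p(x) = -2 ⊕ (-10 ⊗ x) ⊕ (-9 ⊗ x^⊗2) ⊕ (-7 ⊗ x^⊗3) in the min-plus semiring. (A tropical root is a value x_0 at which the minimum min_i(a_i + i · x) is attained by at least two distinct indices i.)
Roots: {-2, -1, 8}

Each tropical root is a break point of the lower envelope of the lines y = a_i + i · x (there are 4 lines, with slopes 0, 1, ..., 3). Only the lines that attain the minimum somewhere contribute to roots; other lines are dominated. Here the surviving (envelope) indices are i = 3, i = 2, i = 1, i = 0.
Intersections between consecutive envelope lines give the roots: for adjacent envelope indices i < j the intersection is x = (a_i − a_j) / (j − i). Reading off the sorted break points: {-2, -1, 8}.
Verification: at each break x_0, at least two indices attain the minimum of min_i(a_i + i · x_0).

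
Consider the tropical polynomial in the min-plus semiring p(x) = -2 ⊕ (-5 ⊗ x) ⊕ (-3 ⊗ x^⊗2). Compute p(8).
p(8) = -2

A tropical monomial a ⊗ x^⊗i evaluates to a + i · x. Evaluating each term at x = 8:
  Term 0 contributes -2 + 0 · 8 = -2
  Term 1 contributes -5 + 1 · 8 = 3
  Term 2 contributes -3 + 2 · 8 = 13
p(8) = ⊕ of these = min[-2, 3, 13] = -2.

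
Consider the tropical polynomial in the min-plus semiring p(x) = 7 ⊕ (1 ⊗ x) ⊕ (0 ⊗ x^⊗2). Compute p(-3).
p(-3) = -6

A tropical monomial a ⊗ x^⊗i evaluates to a + i · x. Evaluating each term at x = -3:
  Term 0 contributes 7 + 0 · -3 = 7
  Term 1 contributes 1 + 1 · -3 = -2
  Term 2 contributes 0 + 2 · -3 = -6
p(-3) = ⊕ of these = min[7, -2, -6] = -6.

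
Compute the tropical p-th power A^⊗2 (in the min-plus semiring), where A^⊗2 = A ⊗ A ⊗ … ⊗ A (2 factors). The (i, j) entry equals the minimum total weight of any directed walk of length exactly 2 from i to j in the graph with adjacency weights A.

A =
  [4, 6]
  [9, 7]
A^⊗2 =
  [8, 10]
  [13, 14]

Each entry (A^⊗2)_ij equals the minimum over all length-2 walks i = v_0 → v_1 → … → v_2 = j of Σ_t A[v_t][v_{t+1}]. For example, for (i, j) = (0, 1) we minimise over 2 possible intermediate vertex sequences; the minimum is 10, attained along the walk 0 → 0 → 1.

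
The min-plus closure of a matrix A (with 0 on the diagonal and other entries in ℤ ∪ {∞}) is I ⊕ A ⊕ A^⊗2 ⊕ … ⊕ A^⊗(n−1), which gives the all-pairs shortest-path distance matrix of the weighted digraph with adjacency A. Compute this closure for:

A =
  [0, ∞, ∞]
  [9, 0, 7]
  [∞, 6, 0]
Closure =
  [0, ∞, ∞]
  [9, 0, 7]
  [15, 6, 0]

This is the Floyd-Warshall all-pairs shortest-path computation. For each intermediate vertex k = 0, 1, …, 2, update dist[i][j] ← min(dist[i][j], dist[i][k] + dist[k][j]). The final matrix gives, for each (i, j), the minimum total weight of any directed path from i to j (possibly empty when i = j).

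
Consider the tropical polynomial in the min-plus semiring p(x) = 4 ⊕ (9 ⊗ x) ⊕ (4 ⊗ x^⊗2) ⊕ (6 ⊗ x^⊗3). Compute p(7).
p(7) = 4

A tropical monomial a ⊗ x^⊗i evaluates to a + i · x. Evaluating each term at x = 7:
  Term 0 contributes 4 + 0 · 7 = 4
  Term 1 contributes 9 + 1 · 7 = 16
  Term 2 contributes 4 + 2 · 7 = 18
  Term 3 contributes 6 + 3 · 7 = 27
p(7) = ⊕ of these = min[4, 16, 18, 27] = 4.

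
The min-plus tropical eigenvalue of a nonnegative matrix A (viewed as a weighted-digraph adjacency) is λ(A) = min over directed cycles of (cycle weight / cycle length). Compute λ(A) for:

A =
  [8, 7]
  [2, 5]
λ(A) = 9/2

Enumerate directed cycles and compute their means (weight / length). Sample:
  cycle 0 → 0: weight = 8, length = 1, mean = 8/1 ≈ 8.000
  cycle 1 → 1: weight = 5, length = 1, mean = 5/1 ≈ 5.000
  cycle 0 → 1 → 0: weight = 9, length = 2, mean = 9/2 ≈ 4.500
  cycle 1 → 0 → 1: weight = 9, length = 2, mean = 9/2 ≈ 4.500
Minimum mean = 4.500, attained e.g. along the cycle 0 → 1 → 0 with weight 9 and length 2. So λ(A) = 9/2 = 9/2.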